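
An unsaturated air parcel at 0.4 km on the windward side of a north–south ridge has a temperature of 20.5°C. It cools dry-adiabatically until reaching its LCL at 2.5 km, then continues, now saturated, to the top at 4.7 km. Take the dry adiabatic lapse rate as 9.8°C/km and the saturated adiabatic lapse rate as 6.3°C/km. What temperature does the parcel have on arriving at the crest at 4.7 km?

-13.94°C

From 400 m to 2500 m (dry): cools by 9.8 × 2.1 = 20.58°C, giving -0.08°C.
From 2500 m to 4700 m (saturated): cools by 6.3 × 2.2 = 13.86°C, giving -13.94°C.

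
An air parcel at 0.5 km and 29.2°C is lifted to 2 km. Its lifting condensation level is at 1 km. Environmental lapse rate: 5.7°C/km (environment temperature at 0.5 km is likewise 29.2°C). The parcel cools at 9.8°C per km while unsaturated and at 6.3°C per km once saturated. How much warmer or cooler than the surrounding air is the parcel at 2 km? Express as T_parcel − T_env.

Parcel:
  From 500 m to 1000 m (dry): cools by 9.8 × 0.5 = 4.9°C, giving 24.3°C.
  From 1000 m to 2000 m (saturated): cools by 6.3 × 1 = 6.3°C, giving 18°C.
Environment:
  From 500 m to 2000 m (environment): cools by 5.7 × 1.5 = 8.55°C, giving 20.65°C.
T_parcel − T_env = 18 − 20.65 = -2.65°C

-2.65°C (parcel cooler than environment)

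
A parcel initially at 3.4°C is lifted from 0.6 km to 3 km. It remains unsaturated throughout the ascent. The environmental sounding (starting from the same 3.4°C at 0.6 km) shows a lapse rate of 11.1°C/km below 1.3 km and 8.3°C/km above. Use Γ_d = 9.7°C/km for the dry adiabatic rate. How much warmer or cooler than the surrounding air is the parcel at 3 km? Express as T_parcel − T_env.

-1.4°C (parcel cooler than environment)

Parcel:
  Dry to 3000 m: -9.7 × 2.4 km = -23.28°C, so T = -19.88°C.
Environment:
  Environment, lower layer to 1300 m: -11.1 × 0.7 km = -7.77°C, so T = -4.37°C.
  Environment, upper layer to 3000 m: -8.3 × 1.7 km = -14.11°C, so T = -18.48°C.
T_parcel − T_env = -19.88 − (-18.48) = -1.4°C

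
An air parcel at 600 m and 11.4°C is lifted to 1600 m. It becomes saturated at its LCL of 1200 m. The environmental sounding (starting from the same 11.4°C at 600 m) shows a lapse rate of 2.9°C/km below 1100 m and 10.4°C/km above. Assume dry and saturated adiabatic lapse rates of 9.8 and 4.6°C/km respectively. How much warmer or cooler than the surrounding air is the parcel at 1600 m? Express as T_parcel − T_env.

Parcel:
  From 600 m to 1200 m (dry): cools by 9.8 × 0.6 = 5.88°C, giving 5.52°C.
  From 1200 m to 1600 m (saturated): cools by 4.6 × 0.4 = 1.84°C, giving 3.68°C.
Environment:
  From 600 m to 1100 m (environment, lower layer): cools by 2.9 × 0.5 = 1.45°C, giving 9.95°C.
  From 1100 m to 1600 m (environment, upper layer): cools by 10.4 × 0.5 = 5.2°C, giving 4.75°C.
T_parcel − T_env = 3.68 − 4.75 = -1.07°C

-1.07°C (parcel cooler than environment)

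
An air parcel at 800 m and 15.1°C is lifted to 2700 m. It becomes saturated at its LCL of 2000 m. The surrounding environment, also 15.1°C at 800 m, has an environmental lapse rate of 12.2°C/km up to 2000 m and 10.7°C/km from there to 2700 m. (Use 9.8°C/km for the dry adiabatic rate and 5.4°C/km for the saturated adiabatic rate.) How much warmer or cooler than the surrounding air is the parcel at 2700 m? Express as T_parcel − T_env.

Parcel:
  Dry to 2000 m: -9.8 × 1.2 km = -11.76°C, so T = 3.34°C.
  Saturated to 2700 m: -5.4 × 0.7 km = -3.78°C, so T = -0.44°C.
Environment:
  Environment, lower layer to 2000 m: -12.2 × 1.2 km = -14.64°C, so T = 0.46°C.
  Environment, upper layer to 2700 m: -10.7 × 0.7 km = -7.49°C, so T = -7.03°C.
T_parcel − T_env = -0.44 − (-7.03) = +6.59°C

+6.59°C (parcel warmer than environment)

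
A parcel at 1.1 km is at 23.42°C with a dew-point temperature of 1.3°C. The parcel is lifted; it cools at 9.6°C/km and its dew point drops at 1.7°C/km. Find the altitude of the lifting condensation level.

T and T_d converge at 9.6 − 1.7 = 7.9°C per km
Height above start = (23.42 − 1.3) / 7.9 = 2.8 km
LCL altitude = 1100 m + 2800 m = 3900 m

3.9 km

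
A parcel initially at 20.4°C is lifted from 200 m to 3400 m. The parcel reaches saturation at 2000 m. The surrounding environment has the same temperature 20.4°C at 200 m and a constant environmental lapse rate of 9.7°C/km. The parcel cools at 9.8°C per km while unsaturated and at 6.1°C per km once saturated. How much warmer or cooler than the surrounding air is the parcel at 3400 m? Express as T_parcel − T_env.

Parcel:
  From 200 m to 2000 m (dry): cools by 9.8 × 1.8 = 17.64°C, giving 2.76°C.
  From 2000 m to 3400 m (saturated): cools by 6.1 × 1.4 = 8.54°C, giving -5.78°C.
Environment:
  From 200 m to 3400 m (environment): cools by 9.7 × 3.2 = 31.04°C, giving -10.64°C.
T_parcel − T_env = -5.78 − (-10.64) = +4.86°C

+4.86°C (parcel warmer than environment)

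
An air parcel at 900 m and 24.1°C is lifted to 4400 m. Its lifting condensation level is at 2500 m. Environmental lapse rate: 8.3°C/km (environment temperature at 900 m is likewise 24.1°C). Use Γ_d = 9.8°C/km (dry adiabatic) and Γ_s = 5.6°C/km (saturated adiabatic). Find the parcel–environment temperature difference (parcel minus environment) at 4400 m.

Parcel:
  900 → 2500 m (dry, 9.8°C/km): ΔT = -9.8 × 1.6 = -15.68°C → T = 8.42°C
  2500 → 4400 m (saturated, 5.6°C/km): ΔT = -5.6 × 1.9 = -10.64°C → T = -2.22°C
Environment:
  900 → 4400 m (environment, 8.3°C/km): ΔT = -8.3 × 3.5 = -29.05°C → T = -4.95°C
T_parcel − T_env = -2.22 − (-4.95) = +2.73°C

+2.73°C (parcel warmer than environment)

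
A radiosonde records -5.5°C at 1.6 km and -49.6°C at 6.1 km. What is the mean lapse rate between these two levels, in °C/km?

Γ = −ΔT/Δz = (-5.5 − (-49.6)) / (6100 − 1600) m
  = 44.1°C / 4.5 km = 9.8°C/km

9.8°C/km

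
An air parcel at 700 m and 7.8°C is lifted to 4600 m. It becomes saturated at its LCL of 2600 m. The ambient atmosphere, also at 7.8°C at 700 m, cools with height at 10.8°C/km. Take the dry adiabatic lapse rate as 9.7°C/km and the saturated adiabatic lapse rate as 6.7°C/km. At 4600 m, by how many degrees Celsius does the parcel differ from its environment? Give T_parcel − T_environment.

+10.29°C (parcel warmer than environment)

Parcel:
  Dry to 2600 m: -9.7 × 1.9 km = -18.43°C, so T = -10.63°C.
  Saturated to 4600 m: -6.7 × 2 km = -13.4°C, so T = -24.03°C.
Environment:
  Environment to 4600 m: -10.8 × 3.9 km = -42.12°C, so T = -34.32°C.
T_parcel − T_env = -24.03 − (-34.32) = +10.29°C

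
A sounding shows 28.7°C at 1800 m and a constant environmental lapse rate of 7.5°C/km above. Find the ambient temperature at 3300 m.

1800–3300 m, environmental: Δz = 1.5 km ⇒ ΔT = -11.25°C; T = 17.45°C

17.45°C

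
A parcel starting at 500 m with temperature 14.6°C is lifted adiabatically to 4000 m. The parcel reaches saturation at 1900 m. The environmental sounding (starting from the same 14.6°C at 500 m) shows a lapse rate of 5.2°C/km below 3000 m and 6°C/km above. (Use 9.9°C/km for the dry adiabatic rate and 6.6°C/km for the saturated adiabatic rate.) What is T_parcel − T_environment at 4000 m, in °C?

-8.72°C (parcel cooler than environment)

Parcel:
  500 → 1900 m (dry, 9.9°C/km): ΔT = -9.9 × 1.4 = -13.86°C → T = 0.74°C
  1900 → 4000 m (saturated, 6.6°C/km): ΔT = -6.6 × 2.1 = -13.86°C → T = -13.12°C
Environment:
  500 → 3000 m (environment, lower layer, 5.2°C/km): ΔT = -5.2 × 2.5 = -13°C → T = 1.6°C
  3000 → 4000 m (environment, upper layer, 6°C/km): ΔT = -6 × 1 = -6°C → T = -4.4°C
T_parcel − T_env = -13.12 − (-4.4) = -8.72°C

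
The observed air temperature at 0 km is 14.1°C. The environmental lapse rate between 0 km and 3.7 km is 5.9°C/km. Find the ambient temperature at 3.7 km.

-7.73°C

Environmental to 3700 m: -5.9 × 3.7 km = -21.83°C, so T = -7.73°C.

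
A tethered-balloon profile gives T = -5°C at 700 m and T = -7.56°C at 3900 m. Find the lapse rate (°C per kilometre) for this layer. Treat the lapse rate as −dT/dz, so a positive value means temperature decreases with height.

Γ = −ΔT/Δz = (-5 − (-7.56)) / (3900 − 700) m
  = 2.56°C / 3.2 km = 0.8°C/km

0.8°C/km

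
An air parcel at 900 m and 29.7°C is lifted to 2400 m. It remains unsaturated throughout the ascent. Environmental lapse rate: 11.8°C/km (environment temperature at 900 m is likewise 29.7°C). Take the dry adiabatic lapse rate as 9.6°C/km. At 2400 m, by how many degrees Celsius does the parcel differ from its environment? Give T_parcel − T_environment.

Parcel:
  900 → 2400 m (dry, 9.6°C/km): ΔT = -9.6 × 1.5 = -14.4°C → T = 15.3°C
Environment:
  900 → 2400 m (environment, 11.8°C/km): ΔT = -11.8 × 1.5 = -17.7°C → T = 12°C
T_parcel − T_env = 15.3 − 12 = +3.3°C

+3.3°C (parcel warmer than environment)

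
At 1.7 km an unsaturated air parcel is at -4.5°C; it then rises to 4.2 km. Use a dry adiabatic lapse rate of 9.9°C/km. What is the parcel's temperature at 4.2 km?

-29.25°C

Dry adiabatic to 4200 m: -9.9 × 2.5 km = -24.75°C, so T = -29.25°C.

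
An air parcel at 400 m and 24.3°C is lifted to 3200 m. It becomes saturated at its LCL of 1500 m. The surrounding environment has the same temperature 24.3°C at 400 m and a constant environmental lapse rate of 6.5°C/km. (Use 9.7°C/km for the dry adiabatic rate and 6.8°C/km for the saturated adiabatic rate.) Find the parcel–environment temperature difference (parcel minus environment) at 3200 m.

Parcel:
  400–1500 m, dry: Δz = 1.1 km ⇒ ΔT = -10.67°C; T = 13.63°C
  1500–3200 m, saturated: Δz = 1.7 km ⇒ ΔT = -11.56°C; T = 2.07°C
Environment:
  400–3200 m, environment: Δz = 2.8 km ⇒ ΔT = -18.2°C; T = 6.1°C
T_parcel − T_env = 2.07 − 6.1 = -4.03°C

-4.03°C (parcel cooler than environment)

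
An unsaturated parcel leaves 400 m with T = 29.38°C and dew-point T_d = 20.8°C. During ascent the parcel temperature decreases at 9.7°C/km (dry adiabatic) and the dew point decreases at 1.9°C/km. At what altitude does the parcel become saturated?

T and T_d converge at 9.7 − 1.9 = 7.8°C per km
Height above start = (29.38 − 20.8) / 7.8 = 1.1 km
LCL altitude = 400 m + 1100 m = 1500 m

1500 m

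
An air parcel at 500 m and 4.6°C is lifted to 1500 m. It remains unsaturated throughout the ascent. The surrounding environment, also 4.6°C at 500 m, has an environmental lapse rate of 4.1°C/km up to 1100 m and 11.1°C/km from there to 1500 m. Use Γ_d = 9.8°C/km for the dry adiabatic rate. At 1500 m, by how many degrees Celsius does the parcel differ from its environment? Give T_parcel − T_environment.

Parcel:
  500 → 1500 m (dry, 9.8°C/km): ΔT = -9.8 × 1 = -9.8°C → T = -5.2°C
Environment:
  500 → 1100 m (environment, lower layer, 4.1°C/km): ΔT = -4.1 × 0.6 = -2.46°C → T = 2.14°C
  1100 → 1500 m (environment, upper layer, 11.1°C/km): ΔT = -11.1 × 0.4 = -4.44°C → T = -2.3°C
T_parcel − T_env = -5.2 − (-2.3) = -2.9°C

-2.9°C (parcel cooler than environment)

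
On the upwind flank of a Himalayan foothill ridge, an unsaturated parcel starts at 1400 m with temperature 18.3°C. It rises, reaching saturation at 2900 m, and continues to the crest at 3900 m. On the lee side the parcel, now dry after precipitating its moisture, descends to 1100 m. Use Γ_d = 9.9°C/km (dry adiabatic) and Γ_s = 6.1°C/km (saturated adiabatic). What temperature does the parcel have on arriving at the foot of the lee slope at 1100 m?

1400 → 2900 m (dry, 9.9°C/km): ΔT = -9.9 × 1.5 = -14.85°C → T = 3.45°C
2900 → 3900 m (saturated, 6.1°C/km): ΔT = -6.1 × 1 = -6.1°C → T = -2.65°C
3900 → 1100 m (dry descent, 9.9°C/km): ΔT = +9.9 × 2.8 = +27.72°C → T = 25.07°C

25.07°C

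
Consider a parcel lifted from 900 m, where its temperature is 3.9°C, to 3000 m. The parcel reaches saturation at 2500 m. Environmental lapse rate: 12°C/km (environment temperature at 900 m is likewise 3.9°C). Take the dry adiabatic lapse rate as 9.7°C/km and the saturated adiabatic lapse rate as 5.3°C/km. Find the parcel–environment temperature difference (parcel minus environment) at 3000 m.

+7.03°C (parcel warmer than environment)

Parcel:
  900 → 2500 m (dry, 9.7°C/km): ΔT = -9.7 × 1.6 = -15.52°C → T = -11.62°C
  2500 → 3000 m (saturated, 5.3°C/km): ΔT = -5.3 × 0.5 = -2.65°C → T = -14.27°C
Environment:
  900 → 3000 m (environment, 12°C/km): ΔT = -12 × 2.1 = -25.2°C → T = -21.3°C
T_parcel − T_env = -14.27 − (-21.3) = +7.03°C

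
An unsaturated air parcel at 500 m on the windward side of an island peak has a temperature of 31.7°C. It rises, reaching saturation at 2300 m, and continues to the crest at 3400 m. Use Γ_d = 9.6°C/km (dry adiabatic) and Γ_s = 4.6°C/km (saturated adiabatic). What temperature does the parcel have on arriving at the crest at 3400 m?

9.36°C

500–2300 m, dry: Δz = 1.8 km ⇒ ΔT = -17.28°C; T = 14.42°C
2300–3400 m, saturated: Δz = 1.1 km ⇒ ΔT = -5.06°C; T = 9.36°C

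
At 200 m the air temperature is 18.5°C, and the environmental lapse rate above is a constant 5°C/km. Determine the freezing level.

3900 m

Height above start = (18.5 − 0) / 5 = 3.7 km
Altitude = 200 m + 3700 m = 3900 m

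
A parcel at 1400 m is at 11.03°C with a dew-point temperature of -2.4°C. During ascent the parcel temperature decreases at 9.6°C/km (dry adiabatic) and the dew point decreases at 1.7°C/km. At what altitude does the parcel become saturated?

T and T_d converge at 9.6 − 1.7 = 7.9°C per km
Height above start = (11.03 − (-2.4)) / 7.9 = 1.7 km
LCL altitude = 1400 m + 1700 m = 3100 m

3100 m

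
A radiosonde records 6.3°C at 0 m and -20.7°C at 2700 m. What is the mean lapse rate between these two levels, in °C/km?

Γ = −ΔT/Δz = (6.3 − (-20.7)) / (2700 − 0) m
  = 27°C / 2.7 km = 10°C/km

10°C/km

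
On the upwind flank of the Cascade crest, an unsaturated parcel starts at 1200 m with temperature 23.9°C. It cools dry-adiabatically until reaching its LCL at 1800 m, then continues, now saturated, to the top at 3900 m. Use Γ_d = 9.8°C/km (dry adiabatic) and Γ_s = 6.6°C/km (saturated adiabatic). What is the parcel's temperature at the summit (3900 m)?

Dry to 1800 m: -9.8 × 0.6 km = -5.88°C, so T = 18.02°C.
Saturated to 3900 m: -6.6 × 2.1 km = -13.86°C, so T = 4.16°C.

4.16°C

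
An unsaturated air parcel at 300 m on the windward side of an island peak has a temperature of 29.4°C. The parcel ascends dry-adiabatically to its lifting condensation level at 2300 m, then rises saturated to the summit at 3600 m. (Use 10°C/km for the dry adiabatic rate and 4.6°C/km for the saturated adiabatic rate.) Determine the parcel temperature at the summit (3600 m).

3.42°C

300 → 2300 m (dry, 10°C/km): ΔT = -10 × 2 = -20°C → T = 9.4°C
2300 → 3600 m (saturated, 4.6°C/km): ΔT = -4.6 × 1.3 = -5.98°C → T = 3.42°C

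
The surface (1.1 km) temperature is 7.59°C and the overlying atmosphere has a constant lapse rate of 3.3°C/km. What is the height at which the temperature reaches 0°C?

Height above start = (7.59 − 0) / 3.3 = 2.3 km
Altitude = 1100 m + 2300 m = 3400 m

3.4 km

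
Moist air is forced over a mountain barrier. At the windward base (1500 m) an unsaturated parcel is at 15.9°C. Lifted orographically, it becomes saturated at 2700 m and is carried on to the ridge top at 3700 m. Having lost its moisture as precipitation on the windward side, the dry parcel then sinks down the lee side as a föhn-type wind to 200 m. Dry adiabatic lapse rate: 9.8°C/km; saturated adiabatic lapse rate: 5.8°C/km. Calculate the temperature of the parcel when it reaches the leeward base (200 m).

32.64°C

From 1500 m to 2700 m (dry): cools by 9.8 × 1.2 = 11.76°C, giving 4.14°C.
From 2700 m to 3700 m (saturated): cools by 5.8 × 1 = 5.8°C, giving -1.66°C.
From 3700 m to 200 m (dry descent): warms by 9.8 × 3.5 = 34.3°C, giving 32.64°C.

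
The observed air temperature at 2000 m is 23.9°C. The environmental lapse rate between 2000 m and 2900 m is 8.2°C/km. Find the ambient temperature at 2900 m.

16.52°C

Environmental to 2900 m: -8.2 × 0.9 km = -7.38°C, so T = 16.52°C.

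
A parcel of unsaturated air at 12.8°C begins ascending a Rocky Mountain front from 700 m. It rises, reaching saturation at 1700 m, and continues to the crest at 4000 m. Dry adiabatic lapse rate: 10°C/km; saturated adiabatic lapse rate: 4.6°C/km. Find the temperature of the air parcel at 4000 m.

From 700 m to 1700 m (dry): cools by 10 × 1 = 10°C, giving 2.8°C.
From 1700 m to 4000 m (saturated): cools by 4.6 × 2.3 = 10.58°C, giving -7.78°C.

-7.78°C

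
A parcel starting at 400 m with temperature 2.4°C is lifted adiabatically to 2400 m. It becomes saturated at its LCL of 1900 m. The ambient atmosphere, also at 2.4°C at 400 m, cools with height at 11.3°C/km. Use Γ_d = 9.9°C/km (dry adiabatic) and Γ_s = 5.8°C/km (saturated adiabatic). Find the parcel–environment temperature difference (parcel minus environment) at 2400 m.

+4.85°C (parcel warmer than environment)

Parcel:
  Dry to 1900 m: -9.9 × 1.5 km = -14.85°C, so T = -12.45°C.
  Saturated to 2400 m: -5.8 × 0.5 km = -2.9°C, so T = -15.35°C.
Environment:
  Environment to 2400 m: -11.3 × 2 km = -22.6°C, so T = -20.2°C.
T_parcel − T_env = -15.35 − (-20.2) = +4.85°C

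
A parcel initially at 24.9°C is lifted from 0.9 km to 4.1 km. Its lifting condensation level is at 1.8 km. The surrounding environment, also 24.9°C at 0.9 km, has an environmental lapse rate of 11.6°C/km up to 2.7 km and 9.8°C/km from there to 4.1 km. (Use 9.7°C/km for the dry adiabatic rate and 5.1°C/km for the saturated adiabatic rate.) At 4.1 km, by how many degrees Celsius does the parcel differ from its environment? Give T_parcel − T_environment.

Parcel:
  Dry to 1800 m: -9.7 × 0.9 km = -8.73°C, so T = 16.17°C.
  Saturated to 4100 m: -5.1 × 2.3 km = -11.73°C, so T = 4.44°C.
Environment:
  Environment, lower layer to 2700 m: -11.6 × 1.8 km = -20.88°C, so T = 4.02°C.
  Environment, upper layer to 4100 m: -9.8 × 1.4 km = -13.72°C, so T = -9.7°C.
T_parcel − T_env = 4.44 − (-9.7) = +14.14°C

+14.14°C (parcel warmer than environment)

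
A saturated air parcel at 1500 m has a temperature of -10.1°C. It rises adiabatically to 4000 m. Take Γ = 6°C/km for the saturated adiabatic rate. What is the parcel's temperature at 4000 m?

-25.1°C

From 1500 m to 4000 m (saturated adiabatic): cools by 6 × 2.5 = 15°C, giving -25.1°C.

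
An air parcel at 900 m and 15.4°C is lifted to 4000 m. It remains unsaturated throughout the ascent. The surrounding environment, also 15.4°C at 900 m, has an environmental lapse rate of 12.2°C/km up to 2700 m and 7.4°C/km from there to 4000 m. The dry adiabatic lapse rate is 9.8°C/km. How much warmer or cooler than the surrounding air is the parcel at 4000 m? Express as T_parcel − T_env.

+1.2°C (parcel warmer than environment)

Parcel:
  Dry to 4000 m: -9.8 × 3.1 km = -30.38°C, so T = -14.98°C.
Environment:
  Environment, lower layer to 2700 m: -12.2 × 1.8 km = -21.96°C, so T = -6.56°C.
  Environment, upper layer to 4000 m: -7.4 × 1.3 km = -9.62°C, so T = -16.18°C.
T_parcel − T_env = -14.98 − (-16.18) = +1.2°C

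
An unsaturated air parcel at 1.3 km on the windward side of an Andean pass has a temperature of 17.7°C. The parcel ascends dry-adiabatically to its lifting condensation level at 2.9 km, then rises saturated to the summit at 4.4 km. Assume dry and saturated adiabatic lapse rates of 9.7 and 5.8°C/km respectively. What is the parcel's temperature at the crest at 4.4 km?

1300–2900 m, dry: Δz = 1.6 km ⇒ ΔT = -15.52°C; T = 2.18°C
2900–4400 m, saturated: Δz = 1.5 km ⇒ ΔT = -8.7°C; T = -6.52°C

-6.52°C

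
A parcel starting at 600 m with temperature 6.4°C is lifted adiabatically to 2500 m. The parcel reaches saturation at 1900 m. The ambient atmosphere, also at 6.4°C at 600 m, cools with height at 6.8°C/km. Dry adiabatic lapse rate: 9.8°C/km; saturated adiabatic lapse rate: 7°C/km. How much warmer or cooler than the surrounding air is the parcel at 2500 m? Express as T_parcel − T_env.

-4.02°C (parcel cooler than environment)

Parcel:
  Dry to 1900 m: -9.8 × 1.3 km = -12.74°C, so T = -6.34°C.
  Saturated to 2500 m: -7 × 0.6 km = -4.2°C, so T = -10.54°C.
Environment:
  Environment to 2500 m: -6.8 × 1.9 km = -12.92°C, so T = -6.52°C.
T_parcel − T_env = -10.54 − (-6.52) = -4.02°C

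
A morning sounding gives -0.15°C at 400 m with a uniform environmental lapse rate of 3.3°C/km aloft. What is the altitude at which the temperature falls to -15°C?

4900 m

Height above start = (-0.15 − (-15)) / 3.3 = 4.5 km
Altitude = 400 m + 4500 m = 4900 m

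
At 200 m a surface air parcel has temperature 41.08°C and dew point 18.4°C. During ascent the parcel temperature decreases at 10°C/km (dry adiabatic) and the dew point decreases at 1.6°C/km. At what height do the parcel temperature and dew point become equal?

2900 m

T and T_d converge at 10 − 1.6 = 8.4°C per km
Height above start = (41.08 − 18.4) / 8.4 = 2.7 km
LCL altitude = 200 m + 2700 m = 2900 m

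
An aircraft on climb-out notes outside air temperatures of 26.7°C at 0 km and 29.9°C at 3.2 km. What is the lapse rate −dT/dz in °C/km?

-1°C/km

Γ = −ΔT/Δz = (26.7 − 29.9) / (3200 − 0) m
  = -3.2°C / 3.2 km = -1°C/km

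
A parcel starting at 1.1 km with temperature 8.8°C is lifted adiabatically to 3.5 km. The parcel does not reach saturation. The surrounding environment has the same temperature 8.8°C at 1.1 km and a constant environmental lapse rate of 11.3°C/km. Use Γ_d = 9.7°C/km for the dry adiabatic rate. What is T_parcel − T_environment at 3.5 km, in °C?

+3.84°C (parcel warmer than environment)

Parcel:
  Dry to 3500 m: -9.7 × 2.4 km = -23.28°C, so T = -14.48°C.
Environment:
  Environment to 3500 m: -11.3 × 2.4 km = -27.12°C, so T = -18.32°C.
T_parcel − T_env = -14.48 − (-18.32) = +3.84°C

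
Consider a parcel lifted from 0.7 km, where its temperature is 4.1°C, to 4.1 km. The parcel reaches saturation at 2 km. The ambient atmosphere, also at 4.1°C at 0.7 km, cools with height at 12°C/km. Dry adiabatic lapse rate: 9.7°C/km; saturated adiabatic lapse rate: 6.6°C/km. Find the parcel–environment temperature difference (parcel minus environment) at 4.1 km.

Parcel:
  700–2000 m, dry: Δz = 1.3 km ⇒ ΔT = -12.61°C; T = -8.51°C
  2000–4100 m, saturated: Δz = 2.1 km ⇒ ΔT = -13.86°C; T = -22.37°C
Environment:
  700–4100 m, environment: Δz = 3.4 km ⇒ ΔT = -40.8°C; T = -36.7°C
T_parcel − T_env = -22.37 − (-36.7) = +14.33°C

+14.33°C (parcel warmer than environment)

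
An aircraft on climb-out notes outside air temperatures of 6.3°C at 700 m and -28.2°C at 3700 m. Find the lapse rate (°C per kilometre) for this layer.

Γ = −ΔT/Δz = (6.3 − (-28.2)) / (3700 − 700) m
  = 34.5°C / 3 km = 11.5°C/km

11.5°C/km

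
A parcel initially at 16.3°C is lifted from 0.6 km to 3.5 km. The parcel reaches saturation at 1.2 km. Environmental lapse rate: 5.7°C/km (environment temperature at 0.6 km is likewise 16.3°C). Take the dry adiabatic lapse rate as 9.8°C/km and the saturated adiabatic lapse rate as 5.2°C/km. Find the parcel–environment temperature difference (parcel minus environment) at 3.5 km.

Parcel:
  From 600 m to 1200 m (dry): cools by 9.8 × 0.6 = 5.88°C, giving 10.42°C.
  From 1200 m to 3500 m (saturated): cools by 5.2 × 2.3 = 11.96°C, giving -1.54°C.
Environment:
  From 600 m to 3500 m (environment): cools by 5.7 × 2.9 = 16.53°C, giving -0.23°C.
T_parcel − T_env = -1.54 − (-0.23) = -1.31°C

-1.31°C (parcel cooler than environment)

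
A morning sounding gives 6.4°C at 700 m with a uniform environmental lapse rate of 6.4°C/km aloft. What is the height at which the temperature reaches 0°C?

1700 m

Height above start = (6.4 − 0) / 6.4 = 1 km
Altitude = 700 m + 1000 m = 1700 m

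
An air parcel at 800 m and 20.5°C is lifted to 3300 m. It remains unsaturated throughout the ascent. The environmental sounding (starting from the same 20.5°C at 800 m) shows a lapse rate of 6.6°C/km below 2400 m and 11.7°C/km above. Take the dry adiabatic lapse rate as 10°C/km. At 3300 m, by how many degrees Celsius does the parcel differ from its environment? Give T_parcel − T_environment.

-3.91°C (parcel cooler than environment)

Parcel:
  800 → 3300 m (dry, 10°C/km): ΔT = -10 × 2.5 = -25°C → T = -4.5°C
Environment:
  800 → 2400 m (environment, lower layer, 6.6°C/km): ΔT = -6.6 × 1.6 = -10.56°C → T = 9.94°C
  2400 → 3300 m (environment, upper layer, 11.7°C/km): ΔT = -11.7 × 0.9 = -10.53°C → T = -0.59°C
T_parcel − T_env = -4.5 − (-0.59) = -3.91°C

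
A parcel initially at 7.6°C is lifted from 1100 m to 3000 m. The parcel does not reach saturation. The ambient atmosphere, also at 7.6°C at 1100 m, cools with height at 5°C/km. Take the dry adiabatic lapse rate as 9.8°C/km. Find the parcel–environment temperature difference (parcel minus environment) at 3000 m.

-9.12°C (parcel cooler than environment)

Parcel:
  1100 → 3000 m (dry, 9.8°C/km): ΔT = -9.8 × 1.9 = -18.62°C → T = -11.02°C
Environment:
  1100 → 3000 m (environment, 5°C/km): ΔT = -5 × 1.9 = -9.5°C → T = -1.9°C
T_parcel − T_env = -11.02 − (-1.9) = -9.12°C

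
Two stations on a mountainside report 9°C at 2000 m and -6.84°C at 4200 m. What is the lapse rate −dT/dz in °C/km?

Γ = −ΔT/Δz = (9 − (-6.84)) / (4200 − 2000) m
  = 15.84°C / 2.2 km = 7.2°C/km

7.2°C/km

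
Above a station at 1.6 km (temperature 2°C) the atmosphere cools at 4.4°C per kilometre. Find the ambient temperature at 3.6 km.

1600–3600 m, environmental: Δz = 2 km ⇒ ΔT = -8.8°C; T = -6.8°C

-6.8°C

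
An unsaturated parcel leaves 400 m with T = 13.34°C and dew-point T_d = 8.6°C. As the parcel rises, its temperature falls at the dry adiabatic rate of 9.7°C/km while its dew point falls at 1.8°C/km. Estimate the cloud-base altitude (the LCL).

T and T_d converge at 9.7 − 1.8 = 7.9°C per km
Height above start = (13.34 − 8.6) / 7.9 = 0.6 km
LCL altitude = 400 m + 600 m = 1000 m

1000 m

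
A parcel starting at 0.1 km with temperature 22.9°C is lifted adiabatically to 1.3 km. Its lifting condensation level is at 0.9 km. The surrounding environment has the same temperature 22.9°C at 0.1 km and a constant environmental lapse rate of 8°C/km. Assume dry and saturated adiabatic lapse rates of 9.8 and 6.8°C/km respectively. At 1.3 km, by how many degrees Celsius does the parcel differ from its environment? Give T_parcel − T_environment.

-0.96°C (parcel cooler than environment)

Parcel:
  Dry to 900 m: -9.8 × 0.8 km = -7.84°C, so T = 15.06°C.
  Saturated to 1300 m: -6.8 × 0.4 km = -2.72°C, so T = 12.34°C.
Environment:
  Environment to 1300 m: -8 × 1.2 km = -9.6°C, so T = 13.3°C.
T_parcel − T_env = 12.34 − 13.3 = -0.96°C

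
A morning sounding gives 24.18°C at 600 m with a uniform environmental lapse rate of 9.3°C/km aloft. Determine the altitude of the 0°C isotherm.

3200 m

Height above start = (24.18 − 0) / 9.3 = 2.6 km
Altitude = 600 m + 2600 m = 3200 m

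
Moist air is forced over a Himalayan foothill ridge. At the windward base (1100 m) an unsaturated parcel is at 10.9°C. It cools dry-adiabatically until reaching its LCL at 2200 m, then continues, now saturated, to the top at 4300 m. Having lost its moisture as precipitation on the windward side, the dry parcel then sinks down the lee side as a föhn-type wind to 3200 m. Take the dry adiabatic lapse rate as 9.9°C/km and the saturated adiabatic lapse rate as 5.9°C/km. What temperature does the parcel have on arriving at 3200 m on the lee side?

From 1100 m to 2200 m (dry): cools by 9.9 × 1.1 = 10.89°C, giving 0.01°C.
From 2200 m to 4300 m (saturated): cools by 5.9 × 2.1 = 12.39°C, giving -12.38°C.
From 4300 m to 3200 m (dry descent): warms by 9.9 × 1.1 = 10.89°C, giving -1.49°C.

-1.49°C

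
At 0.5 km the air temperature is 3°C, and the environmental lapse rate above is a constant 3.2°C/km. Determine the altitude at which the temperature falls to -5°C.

3 km

Height above start = (3 − (-5)) / 3.2 = 2.5 km
Altitude = 500 m + 2500 m = 3000 m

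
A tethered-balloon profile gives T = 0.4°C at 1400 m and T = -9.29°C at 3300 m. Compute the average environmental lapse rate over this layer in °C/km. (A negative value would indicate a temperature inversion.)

5.1°C/km

Γ = −ΔT/Δz = (0.4 − (-9.29)) / (3300 − 1400) m
  = 9.69°C / 1.9 km = 5.1°C/km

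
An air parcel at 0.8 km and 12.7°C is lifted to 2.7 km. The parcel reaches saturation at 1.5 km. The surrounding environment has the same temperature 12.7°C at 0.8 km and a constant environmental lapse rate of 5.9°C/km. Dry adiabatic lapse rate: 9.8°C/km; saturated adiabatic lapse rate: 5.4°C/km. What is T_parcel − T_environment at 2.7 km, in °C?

-2.13°C (parcel cooler than environment)

Parcel:
  800 → 1500 m (dry, 9.8°C/km): ΔT = -9.8 × 0.7 = -6.86°C → T = 5.84°C
  1500 → 2700 m (saturated, 5.4°C/km): ΔT = -5.4 × 1.2 = -6.48°C → T = -0.64°C
Environment:
  800 → 2700 m (environment, 5.9°C/km): ΔT = -5.9 × 1.9 = -11.21°C → T = 1.49°C
T_parcel − T_env = -0.64 − 1.49 = -2.13°C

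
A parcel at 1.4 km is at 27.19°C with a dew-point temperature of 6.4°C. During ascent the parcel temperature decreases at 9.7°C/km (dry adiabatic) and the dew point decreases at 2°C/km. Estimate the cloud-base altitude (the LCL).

4.1 km

T and T_d converge at 9.7 − 2 = 7.7°C per km
Height above start = (27.19 − 6.4) / 7.7 = 2.7 km
LCL altitude = 1400 m + 2700 m = 4100 m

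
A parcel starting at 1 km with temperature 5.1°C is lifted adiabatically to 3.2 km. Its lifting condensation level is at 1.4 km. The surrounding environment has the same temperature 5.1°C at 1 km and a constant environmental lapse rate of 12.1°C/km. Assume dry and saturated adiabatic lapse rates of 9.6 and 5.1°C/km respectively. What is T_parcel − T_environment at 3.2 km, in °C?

Parcel:
  From 1000 m to 1400 m (dry): cools by 9.6 × 0.4 = 3.84°C, giving 1.26°C.
  From 1400 m to 3200 m (saturated): cools by 5.1 × 1.8 = 9.18°C, giving -7.92°C.
Environment:
  From 1000 m to 3200 m (environment): cools by 12.1 × 2.2 = 26.62°C, giving -21.52°C.
T_parcel − T_env = -7.92 − (-21.52) = +13.6°C

+13.6°C (parcel warmer than environment)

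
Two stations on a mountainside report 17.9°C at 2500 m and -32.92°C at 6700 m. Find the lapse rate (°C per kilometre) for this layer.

12.1°C/km

Γ = −ΔT/Δz = (17.9 − (-32.92)) / (6700 − 2500) m
  = 50.82°C / 4.2 km = 12.1°C/km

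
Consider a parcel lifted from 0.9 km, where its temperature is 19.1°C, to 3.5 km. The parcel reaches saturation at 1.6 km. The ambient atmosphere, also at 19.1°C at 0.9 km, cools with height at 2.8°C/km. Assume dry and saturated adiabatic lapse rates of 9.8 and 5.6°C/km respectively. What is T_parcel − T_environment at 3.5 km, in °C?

-10.22°C (parcel cooler than environment)

Parcel:
  900–1600 m, dry: Δz = 0.7 km ⇒ ΔT = -6.86°C; T = 12.24°C
  1600–3500 m, saturated: Δz = 1.9 km ⇒ ΔT = -10.64°C; T = 1.6°C
Environment:
  900–3500 m, environment: Δz = 2.6 km ⇒ ΔT = -7.28°C; T = 11.82°C
T_parcel − T_env = 1.6 − 11.82 = -10.22°C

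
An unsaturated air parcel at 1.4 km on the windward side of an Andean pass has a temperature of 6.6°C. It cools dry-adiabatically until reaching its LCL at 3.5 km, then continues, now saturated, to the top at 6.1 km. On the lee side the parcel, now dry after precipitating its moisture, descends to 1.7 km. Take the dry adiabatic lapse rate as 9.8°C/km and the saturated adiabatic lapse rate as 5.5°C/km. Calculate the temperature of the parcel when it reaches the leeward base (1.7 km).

1400 → 3500 m (dry, 9.8°C/km): ΔT = -9.8 × 2.1 = -20.58°C → T = -13.98°C
3500 → 6100 m (saturated, 5.5°C/km): ΔT = -5.5 × 2.6 = -14.3°C → T = -28.28°C
6100 → 1700 m (dry descent, 9.8°C/km): ΔT = +9.8 × 4.4 = +43.12°C → T = 14.84°C

14.84°C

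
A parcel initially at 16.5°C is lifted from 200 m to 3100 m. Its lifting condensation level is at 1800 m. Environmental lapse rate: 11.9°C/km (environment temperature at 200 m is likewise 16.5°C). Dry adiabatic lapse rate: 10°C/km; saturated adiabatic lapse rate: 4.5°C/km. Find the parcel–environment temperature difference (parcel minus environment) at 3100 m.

+12.66°C (parcel warmer than environment)

Parcel:
  200–1800 m, dry: Δz = 1.6 km ⇒ ΔT = -16°C; T = 0.5°C
  1800–3100 m, saturated: Δz = 1.3 km ⇒ ΔT = -5.85°C; T = -5.35°C
Environment:
  200–3100 m, environment: Δz = 2.9 km ⇒ ΔT = -34.51°C; T = -18.01°C
T_parcel − T_env = -5.35 − (-18.01) = +12.66°C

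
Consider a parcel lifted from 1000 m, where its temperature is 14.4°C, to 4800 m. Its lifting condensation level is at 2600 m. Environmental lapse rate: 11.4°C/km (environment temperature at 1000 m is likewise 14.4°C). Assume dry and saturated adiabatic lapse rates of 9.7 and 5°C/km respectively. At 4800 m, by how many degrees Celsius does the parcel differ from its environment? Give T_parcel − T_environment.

Parcel:
  1000 → 2600 m (dry, 9.7°C/km): ΔT = -9.7 × 1.6 = -15.52°C → T = -1.12°C
  2600 → 4800 m (saturated, 5°C/km): ΔT = -5 × 2.2 = -11°C → T = -12.12°C
Environment:
  1000 → 4800 m (environment, 11.4°C/km): ΔT = -11.4 × 3.8 = -43.32°C → T = -28.92°C
T_parcel − T_env = -12.12 − (-28.92) = +16.8°C

+16.8°C (parcel warmer than environment)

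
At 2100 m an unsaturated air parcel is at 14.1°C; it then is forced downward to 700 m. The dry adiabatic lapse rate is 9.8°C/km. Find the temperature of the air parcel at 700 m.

27.82°C

2100–700 m, dry adiabatic: Δz = 1.4 km ⇒ ΔT = +13.72°C; T = 27.82°C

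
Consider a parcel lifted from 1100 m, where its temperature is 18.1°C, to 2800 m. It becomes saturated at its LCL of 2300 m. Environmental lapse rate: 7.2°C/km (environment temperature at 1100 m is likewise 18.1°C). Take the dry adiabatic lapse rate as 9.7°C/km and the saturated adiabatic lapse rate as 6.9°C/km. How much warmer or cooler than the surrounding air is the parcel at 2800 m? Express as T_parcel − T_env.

-2.85°C (parcel cooler than environment)

Parcel:
  Dry to 2300 m: -9.7 × 1.2 km = -11.64°C, so T = 6.46°C.
  Saturated to 2800 m: -6.9 × 0.5 km = -3.45°C, so T = 3.01°C.
Environment:
  Environment to 2800 m: -7.2 × 1.7 km = -12.24°C, so T = 5.86°C.
T_parcel − T_env = 3.01 − 5.86 = -2.85°C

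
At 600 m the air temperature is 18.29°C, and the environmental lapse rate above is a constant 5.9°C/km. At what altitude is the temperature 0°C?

3700 m

Height above start = (18.29 − 0) / 5.9 = 3.1 km
Altitude = 600 m + 3100 m = 3700 m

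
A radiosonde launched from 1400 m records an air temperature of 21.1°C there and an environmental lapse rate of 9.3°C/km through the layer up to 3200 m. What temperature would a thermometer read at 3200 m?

4.36°C

Environmental to 3200 m: -9.3 × 1.8 km = -16.74°C, so T = 4.36°C.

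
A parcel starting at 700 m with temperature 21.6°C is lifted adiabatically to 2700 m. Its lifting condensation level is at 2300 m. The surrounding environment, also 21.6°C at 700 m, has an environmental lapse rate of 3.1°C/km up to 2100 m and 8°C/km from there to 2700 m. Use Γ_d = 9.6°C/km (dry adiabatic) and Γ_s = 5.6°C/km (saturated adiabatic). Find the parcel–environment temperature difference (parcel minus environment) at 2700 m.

-8.46°C (parcel cooler than environment)

Parcel:
  700 → 2300 m (dry, 9.6°C/km): ΔT = -9.6 × 1.6 = -15.36°C → T = 6.24°C
  2300 → 2700 m (saturated, 5.6°C/km): ΔT = -5.6 × 0.4 = -2.24°C → T = 4°C
Environment:
  700 → 2100 m (environment, lower layer, 3.1°C/km): ΔT = -3.1 × 1.4 = -4.34°C → T = 17.26°C
  2100 → 2700 m (environment, upper layer, 8°C/km): ΔT = -8 × 0.6 = -4.8°C → T = 12.46°C
T_parcel − T_env = 4 − 12.46 = -8.46°C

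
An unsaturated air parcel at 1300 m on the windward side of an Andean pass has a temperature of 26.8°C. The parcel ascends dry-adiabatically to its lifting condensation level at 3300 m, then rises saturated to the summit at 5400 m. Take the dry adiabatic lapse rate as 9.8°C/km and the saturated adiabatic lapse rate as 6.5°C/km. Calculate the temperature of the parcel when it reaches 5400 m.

-6.45°C

1300 → 3300 m (dry, 9.8°C/km): ΔT = -9.8 × 2 = -19.6°C → T = 7.2°C
3300 → 5400 m (saturated, 6.5°C/km): ΔT = -6.5 × 2.1 = -13.65°C → T = -6.45°C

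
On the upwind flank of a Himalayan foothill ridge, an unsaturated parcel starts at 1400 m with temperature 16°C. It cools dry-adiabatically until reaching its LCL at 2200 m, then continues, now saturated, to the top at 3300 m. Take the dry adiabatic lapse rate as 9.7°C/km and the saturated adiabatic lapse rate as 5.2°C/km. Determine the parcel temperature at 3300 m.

2.52°C

1400–2200 m, dry: Δz = 0.8 km ⇒ ΔT = -7.76°C; T = 8.24°C
2200–3300 m, saturated: Δz = 1.1 km ⇒ ΔT = -5.72°C; T = 2.52°C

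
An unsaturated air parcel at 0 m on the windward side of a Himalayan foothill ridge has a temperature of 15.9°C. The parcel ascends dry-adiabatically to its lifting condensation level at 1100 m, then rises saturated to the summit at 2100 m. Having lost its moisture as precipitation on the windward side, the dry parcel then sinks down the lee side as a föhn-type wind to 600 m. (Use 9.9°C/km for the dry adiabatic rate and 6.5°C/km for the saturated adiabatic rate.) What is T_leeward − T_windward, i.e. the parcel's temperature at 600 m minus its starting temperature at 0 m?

Dry to 1100 m: -9.9 × 1.1 km = -10.89°C, so T = 5.01°C.
Saturated to 2100 m: -6.5 × 1 km = -6.5°C, so T = -1.49°C.
Dry descent to 600 m: +9.9 × 1.5 km = +14.85°C, so T = 13.36°C.
Net change vs windward start: 13.36 − 15.9 = -2.54°C

-2.54°C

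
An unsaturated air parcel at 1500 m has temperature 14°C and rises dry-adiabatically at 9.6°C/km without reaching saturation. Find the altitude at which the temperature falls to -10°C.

Height above start = (14 − (-10)) / 9.6 = 2.5 km
Altitude = 1500 m + 2500 m = 4000 m

4000 m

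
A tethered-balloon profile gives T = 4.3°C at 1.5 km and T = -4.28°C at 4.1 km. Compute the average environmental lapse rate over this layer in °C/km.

3.3°C/km

Γ = −ΔT/Δz = (4.3 − (-4.28)) / (4100 − 1500) m
  = 8.58°C / 2.6 km = 3.3°C/km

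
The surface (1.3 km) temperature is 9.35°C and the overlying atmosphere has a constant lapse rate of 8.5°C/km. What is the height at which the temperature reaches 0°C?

Height above start = (9.35 − 0) / 8.5 = 1.1 km
Altitude = 1300 m + 1100 m = 2400 m

2.4 km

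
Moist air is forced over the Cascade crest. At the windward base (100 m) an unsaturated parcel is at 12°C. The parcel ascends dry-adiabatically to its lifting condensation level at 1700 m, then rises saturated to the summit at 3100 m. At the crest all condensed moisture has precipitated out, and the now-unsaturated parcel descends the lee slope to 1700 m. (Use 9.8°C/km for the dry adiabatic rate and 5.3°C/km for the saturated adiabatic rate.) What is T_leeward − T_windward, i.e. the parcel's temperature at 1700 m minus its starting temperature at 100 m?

Dry to 1700 m: -9.8 × 1.6 km = -15.68°C, so T = -3.68°C.
Saturated to 3100 m: -5.3 × 1.4 km = -7.42°C, so T = -11.1°C.
Dry descent to 1700 m: +9.8 × 1.4 km = +13.72°C, so T = 2.62°C.
Net change vs windward start: 2.62 − 12 = -9.38°C

-9.38°C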